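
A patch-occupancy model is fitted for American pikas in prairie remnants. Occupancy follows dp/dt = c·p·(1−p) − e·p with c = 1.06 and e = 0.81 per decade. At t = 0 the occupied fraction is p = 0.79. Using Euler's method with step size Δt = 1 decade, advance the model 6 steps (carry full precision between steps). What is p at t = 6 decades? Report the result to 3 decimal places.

0.251

Update rule: p ← p + [c·p·(1−p) − e·p]·Δt with Δt = 1.
  1  |  dp/dt·Δt = -0.464046  |  p_1 = 0.325954
  2  |  dp/dt·Δt = -0.031132  |  p_2 = 0.294822
  3  |  dp/dt·Δt = -0.018430  |  p_3 = 0.276392
  4  |  dp/dt·Δt = -0.011878  |  p_4 = 0.264514
  5  |  dp/dt·Δt = -0.008037  |  p_5 = 0.256477
  6  |  dp/dt·Δt = -0.005608  |  p_6 = 0.250869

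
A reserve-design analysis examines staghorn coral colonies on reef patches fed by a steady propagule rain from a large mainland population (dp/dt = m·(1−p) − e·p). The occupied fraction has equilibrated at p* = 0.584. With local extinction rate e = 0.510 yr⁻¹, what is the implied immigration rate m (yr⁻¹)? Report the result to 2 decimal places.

At equilibrium m(1−p*) = e·p*, so m = e·p*/(1−p*).
m = 0.510 × 0.584 / 0.4160 = 0.2978/0.4160 = 0.7160.

0.72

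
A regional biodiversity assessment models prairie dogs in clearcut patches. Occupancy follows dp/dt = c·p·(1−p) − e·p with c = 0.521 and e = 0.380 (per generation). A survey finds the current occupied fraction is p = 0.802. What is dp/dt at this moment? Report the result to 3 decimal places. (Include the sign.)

-0.222

Colonization term: c·p·(1−p) = 0.521×0.802×0.1980 = 0.08273.
Extinction term: e·p = 0.30476.
dp/dt = 0.08273 − 0.30476 = -0.22203.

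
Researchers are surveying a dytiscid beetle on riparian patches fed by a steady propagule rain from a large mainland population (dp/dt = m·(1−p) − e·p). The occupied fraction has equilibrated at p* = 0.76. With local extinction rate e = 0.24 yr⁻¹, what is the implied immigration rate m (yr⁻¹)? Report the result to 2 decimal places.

0.76

At equilibrium m(1−p*) = e·p*, so m = e·p*/(1−p*).
m = 0.24 × 0.76 / 0.2400 = 0.1824/0.2400 = 0.7600.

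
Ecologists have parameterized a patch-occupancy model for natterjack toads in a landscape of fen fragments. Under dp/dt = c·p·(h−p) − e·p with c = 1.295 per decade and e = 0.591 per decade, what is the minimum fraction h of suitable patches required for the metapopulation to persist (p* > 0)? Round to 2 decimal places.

p* = h − e/c is positive only when h > e/c.
h_min = e/c = 0.591/1.295 = 0.4564.

0.46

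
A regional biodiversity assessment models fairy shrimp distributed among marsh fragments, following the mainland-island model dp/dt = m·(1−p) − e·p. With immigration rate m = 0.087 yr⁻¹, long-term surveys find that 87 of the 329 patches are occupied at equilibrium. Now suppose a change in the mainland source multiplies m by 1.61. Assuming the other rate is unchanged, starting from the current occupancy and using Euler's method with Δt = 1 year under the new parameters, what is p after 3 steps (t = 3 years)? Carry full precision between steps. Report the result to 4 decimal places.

0.3425

Observed p* = 87/329 = 0.26444.
Balance m(1−p*) = e·p* gives e = m(1−p*)/p* = 0.087×0.73556/0.26444 = 0.24200.
Starting from p₀ = 0.26444; update p ← p + (dp/dt)·Δt with the new parameters.
  1  |  dp/dt·Δt = +0.039036  |  p_1 = 0.303474
  2  |  dp/dt·Δt = +0.024122  |  p_2 = 0.327596
  3  |  dp/dt·Δt = +0.014906  |  p_3 = 0.342501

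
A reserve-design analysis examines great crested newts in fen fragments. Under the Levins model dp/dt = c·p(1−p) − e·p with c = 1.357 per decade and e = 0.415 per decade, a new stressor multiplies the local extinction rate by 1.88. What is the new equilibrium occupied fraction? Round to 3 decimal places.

0.425

Before: p* = 1 − 0.415/1.357 = 0.6942.
After the change, c = 1.357, e = 0.7802, so p* = 1 − 0.7802/1.357 = 0.4251.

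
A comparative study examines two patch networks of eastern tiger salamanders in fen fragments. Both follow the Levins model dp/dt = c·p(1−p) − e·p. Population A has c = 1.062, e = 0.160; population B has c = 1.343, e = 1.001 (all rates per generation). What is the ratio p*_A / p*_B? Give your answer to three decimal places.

3.335

A: p*_A = 1 − 0.160/1.062 = 0.8493.
B: p*_B = 1 − 1.001/1.343 = 0.2547.
p*_A / p*_B = 0.8493/0.2547 = 3.3353.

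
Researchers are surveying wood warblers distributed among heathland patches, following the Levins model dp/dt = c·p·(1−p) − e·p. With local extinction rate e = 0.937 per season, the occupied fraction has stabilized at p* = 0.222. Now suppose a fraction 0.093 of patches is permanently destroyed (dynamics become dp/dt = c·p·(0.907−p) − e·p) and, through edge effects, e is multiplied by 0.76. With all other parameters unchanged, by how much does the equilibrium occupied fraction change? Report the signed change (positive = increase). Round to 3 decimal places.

Balance c(1−p*) = e gives c = e/(1 − 0.22200) = 0.937/0.77800 = 1.20437.
New p* = 0.907 − e/c = 0.907 − 0.71212/1.20437 = 0.31572.
Δp* = 0.31572 − 0.22200 = +0.09372.

0.094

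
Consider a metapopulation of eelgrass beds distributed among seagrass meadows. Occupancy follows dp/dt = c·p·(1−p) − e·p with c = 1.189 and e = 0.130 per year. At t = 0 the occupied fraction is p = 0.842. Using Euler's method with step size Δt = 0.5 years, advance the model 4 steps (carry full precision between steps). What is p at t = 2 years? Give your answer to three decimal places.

0.888

Update rule: p ← p + [c·p·(1−p) − e·p]·Δt with Δt = 0.5.
p: 0.84200 → 0.86636  (Δp = +0.02436)
p: 0.86636 → 0.87888  (Δp = +0.01252)
p: 0.87888 → 0.88504  (Δp = +0.00616)
p: 0.88504 → 0.88800  (Δp = +0.00296)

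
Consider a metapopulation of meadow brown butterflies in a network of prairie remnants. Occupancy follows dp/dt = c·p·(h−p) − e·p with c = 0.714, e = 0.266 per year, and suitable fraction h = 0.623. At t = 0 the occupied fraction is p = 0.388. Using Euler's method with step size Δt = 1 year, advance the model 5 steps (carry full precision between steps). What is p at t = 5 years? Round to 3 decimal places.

0.286

Update rule: p ← p + [c·p·(h−p) − e·p]·Δt with Δt = 1.
t = 1: p = 0.38800 + (-0.03811) = 0.34989
t = 2: p = 0.34989 + (-0.02484) = 0.32505
t = 3: p = 0.32505 + (-0.01731) = 0.30774
t = 4: p = 0.30774 + (-0.01259) = 0.29515
t = 5: p = 0.29515 + (-0.00942) = 0.28573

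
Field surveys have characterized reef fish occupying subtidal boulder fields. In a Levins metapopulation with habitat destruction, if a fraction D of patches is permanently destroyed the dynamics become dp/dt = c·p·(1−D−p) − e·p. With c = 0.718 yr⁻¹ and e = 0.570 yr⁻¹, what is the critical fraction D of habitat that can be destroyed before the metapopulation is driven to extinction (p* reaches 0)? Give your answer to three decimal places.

0.206

The nontrivial equilibrium is p* = (1−D) − e/c; extinction occurs when this hits zero.
So D_crit = 1 − e/c = 1 − 0.570/0.718 = 1 − 0.7939 = 0.2061.
Note this equals the original equilibrium occupancy — the Levins extinction-debt result.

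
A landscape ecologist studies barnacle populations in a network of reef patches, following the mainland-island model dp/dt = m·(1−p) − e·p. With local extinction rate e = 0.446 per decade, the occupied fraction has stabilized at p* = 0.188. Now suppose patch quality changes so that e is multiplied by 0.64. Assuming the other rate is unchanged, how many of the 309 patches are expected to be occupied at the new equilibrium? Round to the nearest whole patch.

82

Balance m(1−p*) = e·p* gives m = e·p*/(1−p*) = 0.446×0.18800/0.81200 = 0.10326.
New p* = m/(m+e) = 0.10326/(0.10326+0.28544) = 0.26565.
Expected occupied = 309 × 0.26565 = 82.09 ≈ 82.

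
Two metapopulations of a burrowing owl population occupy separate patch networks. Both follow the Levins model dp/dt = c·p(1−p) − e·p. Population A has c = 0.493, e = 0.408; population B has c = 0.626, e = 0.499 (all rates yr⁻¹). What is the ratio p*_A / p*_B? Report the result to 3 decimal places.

A: p*_A = 1 − 0.408/0.493 = 0.1724.
B: p*_B = 1 − 0.499/0.626 = 0.2029.
p*_A / p*_B = 0.1724/0.2029 = 0.8499.

0.850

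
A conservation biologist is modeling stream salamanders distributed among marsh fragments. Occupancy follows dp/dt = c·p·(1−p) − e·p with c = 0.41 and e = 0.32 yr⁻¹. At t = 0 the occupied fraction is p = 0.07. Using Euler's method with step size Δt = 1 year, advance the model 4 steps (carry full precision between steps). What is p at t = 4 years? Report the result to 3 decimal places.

Update rule: p ← p + [c·p·(1−p) − e·p]·Δt with Δt = 1.
  1  |  dp/dt·Δt = +0.004291  |  p_1 = 0.074291
  2  |  dp/dt·Δt = +0.004423  |  p_2 = 0.078714
  3  |  dp/dt·Δt = +0.004544  |  p_3 = 0.083258
  4  |  dp/dt·Δt = +0.004651  |  p_4 = 0.087909

0.088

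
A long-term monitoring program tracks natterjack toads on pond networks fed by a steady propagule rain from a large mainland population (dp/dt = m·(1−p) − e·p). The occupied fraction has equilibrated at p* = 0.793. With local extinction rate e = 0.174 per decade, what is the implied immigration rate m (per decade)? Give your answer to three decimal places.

At equilibrium m(1−p*) = e·p*, so m = e·p*/(1−p*).
m = 0.174 × 0.793 / 0.2070 = 0.1380/0.2070 = 0.6666.

0.667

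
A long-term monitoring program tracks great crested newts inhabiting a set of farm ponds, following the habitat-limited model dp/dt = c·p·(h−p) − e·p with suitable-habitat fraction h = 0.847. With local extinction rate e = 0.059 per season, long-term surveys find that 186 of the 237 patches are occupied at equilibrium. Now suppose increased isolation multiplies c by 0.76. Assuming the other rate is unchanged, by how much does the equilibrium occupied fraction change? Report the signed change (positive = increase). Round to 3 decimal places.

Observed p* = 186/237 = 0.78481.
Balance c(h−p*) = e gives c = e/(0.847 − 0.78481) = 0.059/0.06219 = 0.94871.
New p* = 0.847 − e/c = 0.847 − 0.05900/0.72102 = 0.76517.
Δp* = 0.76517 − 0.78481 = -0.01964.

-0.020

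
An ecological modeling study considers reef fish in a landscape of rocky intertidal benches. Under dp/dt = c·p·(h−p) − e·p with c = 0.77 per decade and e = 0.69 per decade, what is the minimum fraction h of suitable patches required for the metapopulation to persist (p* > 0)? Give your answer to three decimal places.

0.896

p* = h − e/c is positive only when h > e/c.
h_min = e/c = 0.69/0.77 = 0.8961.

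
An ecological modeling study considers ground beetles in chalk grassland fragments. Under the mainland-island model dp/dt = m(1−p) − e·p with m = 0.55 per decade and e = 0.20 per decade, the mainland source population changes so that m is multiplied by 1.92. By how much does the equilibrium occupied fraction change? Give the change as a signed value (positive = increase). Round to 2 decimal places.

0.11

Before: p* = 0.55/(0.55+0.20) = 0.7333.
After: m = 1.056, e = 0.2; p* = 1.056/1.2560 = 0.8408.
Δp* = 0.8408 − 0.7333 = +0.1074.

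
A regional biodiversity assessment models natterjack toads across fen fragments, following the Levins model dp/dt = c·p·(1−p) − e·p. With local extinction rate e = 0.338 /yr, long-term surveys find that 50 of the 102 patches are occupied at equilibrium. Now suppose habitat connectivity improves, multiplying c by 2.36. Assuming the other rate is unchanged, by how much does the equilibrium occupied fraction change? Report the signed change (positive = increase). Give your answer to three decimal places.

Observed p* = 50/102 = 0.49020.
Balance c(1−p*) = e gives c = e/(1 − 0.49020) = 0.338/0.50980 = 0.66301.
New p* = 1 − e/c = 1 − 0.33800/1.56470 = 0.78398.
Δp* = 0.78398 − 0.49020 = +0.29378.

0.294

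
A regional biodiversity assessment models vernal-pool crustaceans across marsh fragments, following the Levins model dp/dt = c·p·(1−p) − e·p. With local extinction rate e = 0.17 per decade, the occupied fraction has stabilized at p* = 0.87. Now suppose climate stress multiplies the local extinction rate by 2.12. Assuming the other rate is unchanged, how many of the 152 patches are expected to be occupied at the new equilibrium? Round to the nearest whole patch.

Balance c(1−p*) = e gives c = e/(1 − 0.87000) = 0.17/0.13000 = 1.30769.
New p* = 1 − e/c = 1 − 0.36040/1.30769 = 0.72440.
Expected occupied = 152 × 0.72440 = 110.11 ≈ 110.

110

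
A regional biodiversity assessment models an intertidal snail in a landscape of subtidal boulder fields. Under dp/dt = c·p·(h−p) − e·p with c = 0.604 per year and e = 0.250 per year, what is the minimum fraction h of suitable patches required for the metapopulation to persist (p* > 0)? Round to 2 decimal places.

p* = h − e/c is positive only when h > e/c.
h_min = e/c = 0.250/0.604 = 0.4139.

0.41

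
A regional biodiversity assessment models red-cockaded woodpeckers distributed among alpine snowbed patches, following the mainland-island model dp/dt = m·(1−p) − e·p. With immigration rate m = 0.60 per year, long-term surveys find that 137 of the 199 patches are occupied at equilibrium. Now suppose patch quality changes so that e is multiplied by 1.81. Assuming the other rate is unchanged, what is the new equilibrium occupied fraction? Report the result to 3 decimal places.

Observed p* = 137/199 = 0.68844.
Balance m(1−p*) = e·p* gives e = m(1−p*)/p* = 0.60×0.31156/0.68844 = 0.27154.
New p* = m/(m+e) = 0.60000/(0.60000+0.49149) = 0.54971.

0.550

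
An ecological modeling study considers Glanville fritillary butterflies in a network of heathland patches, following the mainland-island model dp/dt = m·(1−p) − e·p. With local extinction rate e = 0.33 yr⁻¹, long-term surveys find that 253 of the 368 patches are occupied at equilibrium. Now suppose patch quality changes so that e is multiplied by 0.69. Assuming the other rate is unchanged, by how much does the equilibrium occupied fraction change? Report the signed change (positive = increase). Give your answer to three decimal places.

Observed p* = 253/368 = 0.68750.
Balance m(1−p*) = e·p* gives m = e·p*/(1−p*) = 0.33×0.68750/0.31250 = 0.72600.
New p* = m/(m+e) = 0.72600/(0.72600+0.22770) = 0.76125.
Δp* = 0.76125 − 0.68750 = +0.07375.

0.074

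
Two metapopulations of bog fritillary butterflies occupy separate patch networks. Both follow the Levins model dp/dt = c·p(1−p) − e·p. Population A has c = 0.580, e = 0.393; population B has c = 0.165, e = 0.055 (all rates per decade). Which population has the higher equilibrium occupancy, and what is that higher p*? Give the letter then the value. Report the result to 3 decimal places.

B, 0.667

A: p*_A = 1 − 0.393/0.580 = 0.3224.
B: p*_B = 1 − 0.055/0.165 = 0.6667.
B is higher at 0.6667.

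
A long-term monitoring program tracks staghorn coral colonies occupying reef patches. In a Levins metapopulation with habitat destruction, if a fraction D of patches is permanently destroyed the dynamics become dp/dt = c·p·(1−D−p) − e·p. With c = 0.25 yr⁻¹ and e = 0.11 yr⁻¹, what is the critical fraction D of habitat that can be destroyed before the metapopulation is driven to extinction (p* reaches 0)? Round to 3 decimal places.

0.560

The nontrivial equilibrium is p* = (1−D) − e/c; extinction occurs when this hits zero.
So D_crit = 1 − e/c = 1 − 0.11/0.25 = 1 − 0.4400 = 0.5600.
This equals the undisturbed p*, a classic result of Lande's extension.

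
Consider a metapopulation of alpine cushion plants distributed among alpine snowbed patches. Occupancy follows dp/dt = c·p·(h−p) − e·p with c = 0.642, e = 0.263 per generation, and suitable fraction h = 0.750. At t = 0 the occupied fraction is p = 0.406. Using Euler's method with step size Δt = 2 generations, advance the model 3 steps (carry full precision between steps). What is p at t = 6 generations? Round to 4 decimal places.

Update rule: p ← p + [c·p·(h−p) − e·p]·Δt with Δt = 2.
  1  |  dp/dt·Δt = -0.034227  |  p_1 = 0.371773
  2  |  dp/dt·Δt = -0.015003  |  p_2 = 0.356769
  3  |  dp/dt·Δt = -0.007525  |  p_3 = 0.349244

0.3492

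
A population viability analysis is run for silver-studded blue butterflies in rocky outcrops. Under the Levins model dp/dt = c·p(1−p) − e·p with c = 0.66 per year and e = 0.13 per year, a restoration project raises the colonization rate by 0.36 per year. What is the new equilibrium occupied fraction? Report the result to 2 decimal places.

Before: p* = 1 − 0.13/0.66 = 0.8030.
After the change, c = 1.02, e = 0.13, so p* = 1 − 0.13/1.02 = 0.8725.

0.87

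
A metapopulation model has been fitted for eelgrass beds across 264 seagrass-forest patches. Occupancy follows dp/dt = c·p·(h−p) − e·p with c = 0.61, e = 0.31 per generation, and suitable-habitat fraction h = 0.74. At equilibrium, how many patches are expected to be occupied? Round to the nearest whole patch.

61

p* = h − e/c = 0.74 − 0.5082 = 0.2318.
Expected occupied patches = N × p* = 264 × 0.2318 = 61.20 ≈ 61.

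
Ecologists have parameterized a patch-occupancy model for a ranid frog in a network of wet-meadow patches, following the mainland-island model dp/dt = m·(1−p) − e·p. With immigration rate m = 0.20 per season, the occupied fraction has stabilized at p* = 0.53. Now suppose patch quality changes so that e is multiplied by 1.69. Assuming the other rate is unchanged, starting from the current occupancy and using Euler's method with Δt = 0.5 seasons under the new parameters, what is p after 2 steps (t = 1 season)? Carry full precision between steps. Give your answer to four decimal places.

Balance m(1−p*) = e·p* gives e = m(1−p*)/p* = 0.20×0.47000/0.53000 = 0.17736.
Starting from p₀ = 0.53000; update p ← p + (dp/dt)·Δt with the new parameters.
t = 0.5: p = 0.53000 + (-0.03243) = 0.49757
t = 1: p = 0.49757 + (-0.02433) = 0.47324

0.4732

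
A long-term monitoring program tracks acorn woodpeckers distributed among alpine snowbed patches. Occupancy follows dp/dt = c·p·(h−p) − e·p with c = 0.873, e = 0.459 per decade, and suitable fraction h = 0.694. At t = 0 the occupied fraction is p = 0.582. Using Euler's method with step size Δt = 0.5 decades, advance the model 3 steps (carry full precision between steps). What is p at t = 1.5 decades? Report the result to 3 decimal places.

Update rule: p ← p + [c·p·(h−p) − e·p]·Δt with Δt = 0.5.
step 1: Δp = -0.10512, p = 0.47688
step 2: Δp = -0.06425, p = 0.41263
step 3: Δp = -0.04402, p = 0.36861

0.369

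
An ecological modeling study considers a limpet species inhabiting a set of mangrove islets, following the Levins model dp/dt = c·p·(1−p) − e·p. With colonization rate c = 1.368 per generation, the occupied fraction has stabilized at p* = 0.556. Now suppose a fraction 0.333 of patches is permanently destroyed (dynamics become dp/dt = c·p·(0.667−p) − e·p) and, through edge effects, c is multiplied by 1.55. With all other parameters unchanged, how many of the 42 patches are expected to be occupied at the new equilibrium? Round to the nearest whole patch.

Balance c(1−p*) = e gives e = 1.368×(1 − 0.55600) = 0.60739.
New p* = 0.667 − e/c = 0.667 − 0.60739/2.12040 = 0.38055.
Expected occupied = 42 × 0.38055 = 15.98 ≈ 16.

16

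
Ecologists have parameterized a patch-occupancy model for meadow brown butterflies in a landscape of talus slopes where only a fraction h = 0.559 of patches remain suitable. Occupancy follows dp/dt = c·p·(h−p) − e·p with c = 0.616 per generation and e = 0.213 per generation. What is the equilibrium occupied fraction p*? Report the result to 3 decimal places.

Setting dp/dt = 0 and dividing by p* gives c·(h−p*) = e.
So p* = h − e/c = 0.559 − 0.213/0.616 = 0.559 − 0.3458 = 0.2132.

0.213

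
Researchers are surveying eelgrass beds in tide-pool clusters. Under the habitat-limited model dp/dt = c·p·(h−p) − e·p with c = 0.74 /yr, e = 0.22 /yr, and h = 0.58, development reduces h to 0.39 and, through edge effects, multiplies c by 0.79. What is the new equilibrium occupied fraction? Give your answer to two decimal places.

0.01

Before: p* = h − e/c = 0.58 − 0.22/0.74 = 0.58 − 0.2973 = 0.2827.
After: c = 0.5846, e = 0.22, h = 0.39; p* = 0.39 − 0.22/0.5846 = 0.0137.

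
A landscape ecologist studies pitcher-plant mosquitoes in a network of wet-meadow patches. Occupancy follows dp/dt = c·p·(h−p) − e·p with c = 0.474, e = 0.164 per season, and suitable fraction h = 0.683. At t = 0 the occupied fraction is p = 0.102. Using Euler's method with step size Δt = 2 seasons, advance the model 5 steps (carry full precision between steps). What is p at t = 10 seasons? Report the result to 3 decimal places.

Update rule: p ← p + [c·p·(h−p) − e·p]·Δt with Δt = 2.
t = 2: p = 0.10200 + (+0.02272) = 0.12472
t = 4: p = 0.12472 + (+0.02510) = 0.14982
t = 6: p = 0.14982 + (+0.02659) = 0.17641
t = 8: p = 0.17641 + (+0.02686) = 0.20327
t = 10: p = 0.20327 + (+0.02577) = 0.22904

0.229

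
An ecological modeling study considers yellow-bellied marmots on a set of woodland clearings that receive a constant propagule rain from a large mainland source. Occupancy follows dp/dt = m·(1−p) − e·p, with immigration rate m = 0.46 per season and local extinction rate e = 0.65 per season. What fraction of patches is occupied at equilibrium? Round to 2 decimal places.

0.41

At equilibrium the propagule rain into empty patches balances local extinction: m(1−p*) = e·p*.
p* = m/(m+e) = 0.46/(0.46+0.65) = 0.46/1.1100 = 0.4144.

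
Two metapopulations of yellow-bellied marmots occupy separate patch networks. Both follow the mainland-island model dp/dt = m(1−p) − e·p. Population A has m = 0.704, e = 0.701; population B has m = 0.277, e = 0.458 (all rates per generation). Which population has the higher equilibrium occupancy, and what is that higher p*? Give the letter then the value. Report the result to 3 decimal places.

A, 0.501

A: p*_A = m/(m+e) = 0.704/1.4050 = 0.5011.
B: p*_B = 0.277/0.7350 = 0.3769.
A is higher at 0.5011.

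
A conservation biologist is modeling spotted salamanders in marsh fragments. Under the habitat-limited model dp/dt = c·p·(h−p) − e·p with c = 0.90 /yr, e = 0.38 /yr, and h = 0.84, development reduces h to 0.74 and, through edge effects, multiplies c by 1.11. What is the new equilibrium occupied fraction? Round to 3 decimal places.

Before: p* = h − e/c = 0.84 − 0.38/0.90 = 0.84 − 0.4222 = 0.4178.
After: c = 0.999, e = 0.38, h = 0.74; p* = 0.74 − 0.38/0.999 = 0.3596.

0.360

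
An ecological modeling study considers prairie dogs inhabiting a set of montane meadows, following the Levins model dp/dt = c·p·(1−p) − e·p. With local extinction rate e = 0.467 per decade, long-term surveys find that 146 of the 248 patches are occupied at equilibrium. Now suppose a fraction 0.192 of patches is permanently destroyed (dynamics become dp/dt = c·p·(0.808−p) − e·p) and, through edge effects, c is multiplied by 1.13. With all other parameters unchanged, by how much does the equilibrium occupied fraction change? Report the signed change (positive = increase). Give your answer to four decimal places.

-0.1447

Observed p* = 146/248 = 0.58871.
Balance c(1−p*) = e gives c = e/(1 − 0.58871) = 0.467/0.41129 = 1.13545.
New p* = 0.808 − e/c = 0.808 − 0.46700/1.28306 = 0.44403.
Δp* = 0.44403 − 0.58871 = -0.14468.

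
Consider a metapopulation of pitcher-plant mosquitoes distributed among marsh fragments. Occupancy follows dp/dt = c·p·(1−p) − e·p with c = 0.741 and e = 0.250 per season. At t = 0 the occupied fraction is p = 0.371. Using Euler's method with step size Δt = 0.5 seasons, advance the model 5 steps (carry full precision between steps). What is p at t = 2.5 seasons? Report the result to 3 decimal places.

0.545

Update rule: p ← p + [c·p·(1−p) − e·p]·Δt with Δt = 0.5.
t = 0.5: p = 0.37100 + (+0.04008) = 0.41108
t = 1: p = 0.41108 + (+0.03831) = 0.44939
t = 1.5: p = 0.44939 + (+0.03550) = 0.48490
t = 2: p = 0.48490 + (+0.03193) = 0.51683
t = 2.5: p = 0.51683 + (+0.02792) = 0.54474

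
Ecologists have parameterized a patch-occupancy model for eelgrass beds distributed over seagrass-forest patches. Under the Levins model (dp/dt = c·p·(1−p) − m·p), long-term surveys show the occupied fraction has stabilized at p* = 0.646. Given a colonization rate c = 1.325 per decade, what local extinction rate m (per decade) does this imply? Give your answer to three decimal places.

At equilibrium c(1−p*) = m.
m = 1.325 × (1 − 0.646) = 1.325 × 0.3540 = 0.4690.

0.469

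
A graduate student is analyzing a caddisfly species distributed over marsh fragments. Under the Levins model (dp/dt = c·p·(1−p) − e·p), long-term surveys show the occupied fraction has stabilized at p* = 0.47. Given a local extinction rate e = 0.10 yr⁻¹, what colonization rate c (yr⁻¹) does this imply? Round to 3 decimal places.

0.189

At equilibrium c(1−p*) = e, so c = e/(1−p*).
c = 0.10/(1 − 0.47) = 0.10/0.5300 = 0.1887.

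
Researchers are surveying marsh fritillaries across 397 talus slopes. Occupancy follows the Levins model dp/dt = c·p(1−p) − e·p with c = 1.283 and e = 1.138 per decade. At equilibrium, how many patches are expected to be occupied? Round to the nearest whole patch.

45

p* = 1 − e/c = 1 − 1.138/1.283 = 0.1130.
Expected occupied patches = N × p* = 397 × 0.1130 = 44.87 ≈ 45.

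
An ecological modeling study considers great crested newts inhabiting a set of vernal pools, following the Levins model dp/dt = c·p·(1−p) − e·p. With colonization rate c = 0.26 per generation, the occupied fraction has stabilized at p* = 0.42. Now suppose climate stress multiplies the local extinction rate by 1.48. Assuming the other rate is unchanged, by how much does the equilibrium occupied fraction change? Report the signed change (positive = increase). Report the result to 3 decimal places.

Balance c(1−p*) = e gives e = 0.26×(1 − 0.42000) = 0.15080.
New p* = 1 − e/c = 1 − 0.22318/0.26000 = 0.14162.
Δp* = 0.14162 − 0.42000 = -0.27838.

-0.278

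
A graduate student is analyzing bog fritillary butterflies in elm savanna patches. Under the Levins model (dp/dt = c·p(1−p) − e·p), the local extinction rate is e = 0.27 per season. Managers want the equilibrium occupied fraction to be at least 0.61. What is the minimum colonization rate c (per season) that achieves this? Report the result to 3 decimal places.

0.692

p* = 1 − e/c ≥ 0.61 requires e/c ≤ 0.3900, i.e. c ≥ e/0.3900.
c_min = 0.27/0.3900 = 0.6923.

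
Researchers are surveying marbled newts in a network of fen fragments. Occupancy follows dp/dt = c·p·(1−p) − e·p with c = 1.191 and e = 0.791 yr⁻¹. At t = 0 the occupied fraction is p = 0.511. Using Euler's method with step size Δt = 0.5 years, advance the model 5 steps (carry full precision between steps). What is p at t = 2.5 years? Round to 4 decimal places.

0.3746

Update rule: p ← p + [c·p·(1−p) − e·p]·Δt with Δt = 0.5.
t = 0.5: p = 0.51100 + (-0.05330) = 0.45770
t = 1: p = 0.45770 + (-0.03321) = 0.42449
t = 1.5: p = 0.42449 + (-0.02241) = 0.40208
t = 2: p = 0.40208 + (-0.01586) = 0.38623
t = 2.5: p = 0.38623 + (-0.01159) = 0.37464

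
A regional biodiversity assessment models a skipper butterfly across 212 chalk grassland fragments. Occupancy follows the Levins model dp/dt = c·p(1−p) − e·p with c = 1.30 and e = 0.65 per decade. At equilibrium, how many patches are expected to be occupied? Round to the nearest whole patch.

106

p* = 1 − e/c = 1 − 0.65/1.30 = 0.5000.
Expected occupied patches = N × p* = 212 × 0.5000 = 106.00 ≈ 106.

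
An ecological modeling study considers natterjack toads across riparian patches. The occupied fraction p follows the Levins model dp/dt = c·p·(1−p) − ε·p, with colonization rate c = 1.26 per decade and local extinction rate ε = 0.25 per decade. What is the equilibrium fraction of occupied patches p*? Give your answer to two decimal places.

Setting dp/dt = 0 and dividing through by p* gives c·(1−p*) = ε.
So p* = 1 − ε/c = 1 − 0.25/1.26 = 1 − 0.1984 = 0.8016.

0.80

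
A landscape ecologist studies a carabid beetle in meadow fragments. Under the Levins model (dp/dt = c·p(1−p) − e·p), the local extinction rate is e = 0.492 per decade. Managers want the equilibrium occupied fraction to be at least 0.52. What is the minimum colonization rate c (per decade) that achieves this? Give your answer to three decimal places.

1.025

p* = 1 − e/c ≥ 0.52 requires e/c ≤ 0.4800, i.e. c ≥ e/0.4800.
c_min = 0.492/0.4800 = 1.0250.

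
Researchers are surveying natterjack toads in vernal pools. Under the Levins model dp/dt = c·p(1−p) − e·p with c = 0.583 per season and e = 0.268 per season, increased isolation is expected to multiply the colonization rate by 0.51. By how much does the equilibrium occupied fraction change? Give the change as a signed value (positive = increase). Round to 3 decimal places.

Before: p* = 1 − 0.268/0.583 = 0.5403.
After the change, c = 0.29733, e = 0.268, so p* = 1 − 0.268/0.29733 = 0.0986.
Δp* = 0.0986 − 0.5403 = -0.4417.

-0.442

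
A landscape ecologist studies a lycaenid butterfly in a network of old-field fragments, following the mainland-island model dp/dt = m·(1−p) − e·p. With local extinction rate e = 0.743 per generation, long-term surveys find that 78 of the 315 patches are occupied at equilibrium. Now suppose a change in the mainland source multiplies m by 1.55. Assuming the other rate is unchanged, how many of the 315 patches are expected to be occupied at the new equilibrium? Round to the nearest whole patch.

Observed p* = 78/315 = 0.24762.
Balance m(1−p*) = e·p* gives m = e·p*/(1−p*) = 0.743×0.24762/0.75238 = 0.24453.
New p* = m/(m+e) = 0.37902/(0.37902+0.74300) = 0.33780.
Expected occupied = 315 × 0.33780 = 106.41 ≈ 106.

106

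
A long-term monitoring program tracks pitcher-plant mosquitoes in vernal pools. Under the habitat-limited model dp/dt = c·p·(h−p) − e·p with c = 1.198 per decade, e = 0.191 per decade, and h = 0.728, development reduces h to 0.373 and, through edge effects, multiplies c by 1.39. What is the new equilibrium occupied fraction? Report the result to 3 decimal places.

Before: p* = h − e/c = 0.728 − 0.191/1.198 = 0.728 − 0.1594 = 0.5686.
After: c = 1.66522, e = 0.191, h = 0.373; p* = 0.373 − 0.191/1.66522 = 0.2583.

0.258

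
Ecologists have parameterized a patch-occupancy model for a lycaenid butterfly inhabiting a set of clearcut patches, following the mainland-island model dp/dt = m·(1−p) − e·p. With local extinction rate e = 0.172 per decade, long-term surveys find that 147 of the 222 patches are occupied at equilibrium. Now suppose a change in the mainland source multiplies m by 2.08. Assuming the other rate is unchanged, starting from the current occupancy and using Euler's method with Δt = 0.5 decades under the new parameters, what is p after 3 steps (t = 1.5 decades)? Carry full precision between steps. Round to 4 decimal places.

0.7778

Observed p* = 147/222 = 0.66216.
Balance m(1−p*) = e·p* gives m = e·p*/(1−p*) = 0.172×0.66216/0.33784 = 0.33712.
Starting from p₀ = 0.66216; update p ← p + (dp/dt)·Δt with the new parameters.
t = 0.5: p = 0.66216 + (+0.06150) = 0.72366
t = 1: p = 0.72366 + (+0.03465) = 0.75831
t = 1.5: p = 0.75831 + (+0.01952) = 0.77783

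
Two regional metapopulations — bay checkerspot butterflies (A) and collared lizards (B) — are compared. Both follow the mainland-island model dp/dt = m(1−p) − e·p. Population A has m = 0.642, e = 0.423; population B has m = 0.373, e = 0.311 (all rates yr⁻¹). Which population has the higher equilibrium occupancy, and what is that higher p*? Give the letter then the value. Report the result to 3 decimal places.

A, 0.603

A: p*_A = m/(m+e) = 0.642/1.0650 = 0.6028.
B: p*_B = 0.373/0.6840 = 0.5453.
A is higher at 0.6028.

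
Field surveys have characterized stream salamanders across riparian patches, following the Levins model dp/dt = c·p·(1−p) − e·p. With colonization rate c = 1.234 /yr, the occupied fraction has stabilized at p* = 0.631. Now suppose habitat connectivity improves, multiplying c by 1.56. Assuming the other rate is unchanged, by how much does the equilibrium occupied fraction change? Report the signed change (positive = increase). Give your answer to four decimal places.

0.1325

Balance c(1−p*) = e gives e = 1.234×(1 − 0.63100) = 0.45535.
New p* = 1 − e/c = 1 − 0.45535/1.92504 = 0.76346.
Δp* = 0.76346 − 0.63100 = +0.13246.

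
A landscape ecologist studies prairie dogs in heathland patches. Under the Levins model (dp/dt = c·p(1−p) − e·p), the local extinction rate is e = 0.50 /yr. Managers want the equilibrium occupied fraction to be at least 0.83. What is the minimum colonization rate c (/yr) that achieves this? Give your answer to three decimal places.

p* = 1 − e/c ≥ 0.83 requires e/c ≤ 0.1700, i.e. c ≥ e/0.1700.
c_min = 0.50/0.1700 = 2.9412.

2.941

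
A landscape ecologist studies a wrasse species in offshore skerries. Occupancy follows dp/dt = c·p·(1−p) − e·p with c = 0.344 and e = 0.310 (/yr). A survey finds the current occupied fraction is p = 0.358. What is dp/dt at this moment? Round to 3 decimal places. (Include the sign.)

-0.032

Colonization term: c·p·(1−p) = 0.344×0.358×0.6420 = 0.07906.
Extinction term: e·p = 0.11098.
dp/dt = 0.07906 − 0.11098 = -0.03192.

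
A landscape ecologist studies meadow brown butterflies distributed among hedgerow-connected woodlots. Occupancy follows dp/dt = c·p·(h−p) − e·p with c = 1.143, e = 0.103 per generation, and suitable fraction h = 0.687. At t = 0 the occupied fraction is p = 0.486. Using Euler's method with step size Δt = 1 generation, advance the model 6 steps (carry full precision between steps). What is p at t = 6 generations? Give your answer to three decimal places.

0.597

Update rule: p ← p + [c·p·(h−p) − e·p]·Δt with Δt = 1.
p: 0.48600 → 0.54760  (Δp = +0.06160)
p: 0.54760 → 0.57845  (Δp = +0.03085)
p: 0.57845 → 0.59064  (Δp = +0.01219)
p: 0.59064 → 0.59486  (Δp = +0.00422)
p: 0.59486 → 0.59624  (Δp = +0.00138)
p: 0.59624 → 0.59668  (Δp = +0.00044)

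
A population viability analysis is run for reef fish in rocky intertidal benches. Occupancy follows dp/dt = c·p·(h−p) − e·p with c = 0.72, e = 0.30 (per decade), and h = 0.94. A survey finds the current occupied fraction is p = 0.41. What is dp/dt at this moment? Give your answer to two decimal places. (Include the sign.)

0.03

Colonization term: c·p·(h−p) = 0.72×0.41×0.5300 = 0.15646.
Extinction term: e·p = 0.12300.
dp/dt = 0.15646 − 0.12300 = 0.03346.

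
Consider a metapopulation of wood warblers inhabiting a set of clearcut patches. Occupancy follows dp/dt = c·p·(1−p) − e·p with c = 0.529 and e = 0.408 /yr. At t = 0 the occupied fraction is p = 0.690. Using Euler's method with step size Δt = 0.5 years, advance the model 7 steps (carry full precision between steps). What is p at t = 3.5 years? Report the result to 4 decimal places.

0.3914

Update rule: p ← p + [c·p·(1−p) − e·p]·Δt with Δt = 0.5.
  1  |  dp/dt·Δt = -0.084183  |  p_1 = 0.605817
  2  |  dp/dt·Δt = -0.060423  |  p_2 = 0.545393
  3  |  dp/dt·Δt = -0.045680  |  p_3 = 0.499713
  4  |  dp/dt·Δt = -0.035816  |  p_4 = 0.463897
  5  |  dp/dt·Δt = -0.028855  |  p_5 = 0.435042
  6  |  dp/dt·Δt = -0.023740  |  p_6 = 0.411302
  7  |  dp/dt·Δt = -0.019862  |  p_7 = 0.391441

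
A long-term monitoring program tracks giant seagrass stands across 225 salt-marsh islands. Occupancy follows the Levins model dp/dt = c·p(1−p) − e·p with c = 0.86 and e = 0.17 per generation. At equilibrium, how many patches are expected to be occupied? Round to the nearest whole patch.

p* = 1 − e/c = 1 − 0.17/0.86 = 0.8023.
Expected occupied patches = N × p* = 225 × 0.8023 = 180.52 ≈ 181.

181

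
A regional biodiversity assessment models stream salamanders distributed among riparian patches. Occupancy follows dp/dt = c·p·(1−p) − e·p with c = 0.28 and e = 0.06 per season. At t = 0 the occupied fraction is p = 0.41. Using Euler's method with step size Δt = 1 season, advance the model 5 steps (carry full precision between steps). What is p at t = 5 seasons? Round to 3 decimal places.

0.607

Update rule: p ← p + [c·p·(1−p) − e·p]·Δt with Δt = 1.
  1  |  dp/dt·Δt = +0.043132  |  p_1 = 0.453132
  2  |  dp/dt·Δt = +0.042197  |  p_2 = 0.495329
  3  |  dp/dt·Δt = +0.040274  |  p_3 = 0.535603
  4  |  dp/dt·Δt = +0.037509  |  p_4 = 0.573112
  5  |  dp/dt·Δt = +0.034117  |  p_5 = 0.607229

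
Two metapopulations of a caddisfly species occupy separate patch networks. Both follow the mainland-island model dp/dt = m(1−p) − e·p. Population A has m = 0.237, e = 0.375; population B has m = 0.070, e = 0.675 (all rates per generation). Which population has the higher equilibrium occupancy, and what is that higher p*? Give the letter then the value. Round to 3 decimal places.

A: p*_A = m/(m+e) = 0.237/0.6120 = 0.3873.
B: p*_B = 0.070/0.7450 = 0.0940.
A is higher at 0.3873.

A, 0.387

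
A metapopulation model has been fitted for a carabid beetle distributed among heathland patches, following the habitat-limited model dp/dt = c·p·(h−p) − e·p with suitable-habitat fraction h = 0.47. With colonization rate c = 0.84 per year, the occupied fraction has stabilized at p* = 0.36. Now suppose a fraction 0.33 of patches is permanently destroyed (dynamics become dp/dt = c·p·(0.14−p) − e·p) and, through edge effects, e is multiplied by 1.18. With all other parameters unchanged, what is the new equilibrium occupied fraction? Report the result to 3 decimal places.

Balance c(h−p*) = e gives e = 0.84×(0.47 − 0.36000) = 0.09240.
New p* = 0.14 − e/c = 0.14 − 0.10903/0.84000 = 0.01020.

0.010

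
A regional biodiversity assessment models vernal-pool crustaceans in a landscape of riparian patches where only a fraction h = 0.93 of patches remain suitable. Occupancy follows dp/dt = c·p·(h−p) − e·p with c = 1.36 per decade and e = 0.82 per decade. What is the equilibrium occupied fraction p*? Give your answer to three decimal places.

0.327

Setting dp/dt = 0 and dividing by p* gives c·(h−p*) = e.
So p* = h − e/c = 0.93 − 0.82/1.36 = 0.93 − 0.6029 = 0.3271.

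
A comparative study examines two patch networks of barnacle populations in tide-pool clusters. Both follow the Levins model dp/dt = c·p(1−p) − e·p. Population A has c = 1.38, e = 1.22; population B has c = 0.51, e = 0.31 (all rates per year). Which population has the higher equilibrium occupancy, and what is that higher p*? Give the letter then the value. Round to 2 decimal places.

A: p*_A = 1 − 1.22/1.38 = 0.1159.
B: p*_B = 1 − 0.31/0.51 = 0.3922.
B is higher at 0.3922.

B, 0.39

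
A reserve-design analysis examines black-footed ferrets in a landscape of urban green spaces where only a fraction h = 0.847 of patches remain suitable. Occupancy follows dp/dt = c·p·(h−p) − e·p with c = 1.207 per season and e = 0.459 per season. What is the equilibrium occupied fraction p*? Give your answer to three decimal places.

0.467

Setting dp/dt = 0 and dividing by p* gives c·(h−p*) = e.
So p* = h − e/c = 0.847 − 0.459/1.207 = 0.847 − 0.3803 = 0.4667.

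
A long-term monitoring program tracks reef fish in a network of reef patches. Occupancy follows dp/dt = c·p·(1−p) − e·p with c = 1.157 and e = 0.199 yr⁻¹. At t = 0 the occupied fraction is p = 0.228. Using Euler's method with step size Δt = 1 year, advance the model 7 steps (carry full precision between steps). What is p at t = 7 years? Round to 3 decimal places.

0.828

Update rule: p ← p + [c·p·(1−p) − e·p]·Δt with Δt = 1.
p: 0.22800 → 0.38628  (Δp = +0.15828)
p: 0.38628 → 0.58370  (Δp = +0.19742)
p: 0.58370 → 0.74869  (Δp = +0.16499)
p: 0.74869 → 0.81739  (Δp = +0.06871)
p: 0.81739 → 0.82743  (Δp = +0.01003)
p: 0.82743 → 0.82798  (Δp = +0.00055)
p: 0.82798 → 0.82800  (Δp = +0.00002)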